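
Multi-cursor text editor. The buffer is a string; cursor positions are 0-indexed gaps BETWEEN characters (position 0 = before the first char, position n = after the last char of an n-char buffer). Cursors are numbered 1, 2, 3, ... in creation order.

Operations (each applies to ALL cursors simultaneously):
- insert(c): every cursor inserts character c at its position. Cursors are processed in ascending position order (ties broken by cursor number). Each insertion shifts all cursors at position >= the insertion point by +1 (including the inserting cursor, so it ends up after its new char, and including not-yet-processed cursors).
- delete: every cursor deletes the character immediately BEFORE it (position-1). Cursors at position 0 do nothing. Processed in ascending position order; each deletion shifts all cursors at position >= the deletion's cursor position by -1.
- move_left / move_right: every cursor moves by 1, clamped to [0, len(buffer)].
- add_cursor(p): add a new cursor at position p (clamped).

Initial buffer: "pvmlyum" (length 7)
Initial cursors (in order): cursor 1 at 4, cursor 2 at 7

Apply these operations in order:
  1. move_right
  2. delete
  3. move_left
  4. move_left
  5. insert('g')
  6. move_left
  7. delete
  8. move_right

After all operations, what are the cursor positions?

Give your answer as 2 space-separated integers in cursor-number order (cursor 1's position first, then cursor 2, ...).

Answer: 2 3

Derivation:
After op 1 (move_right): buffer="pvmlyum" (len 7), cursors c1@5 c2@7, authorship .......
After op 2 (delete): buffer="pvmlu" (len 5), cursors c1@4 c2@5, authorship .....
After op 3 (move_left): buffer="pvmlu" (len 5), cursors c1@3 c2@4, authorship .....
After op 4 (move_left): buffer="pvmlu" (len 5), cursors c1@2 c2@3, authorship .....
After op 5 (insert('g')): buffer="pvgmglu" (len 7), cursors c1@3 c2@5, authorship ..1.2..
After op 6 (move_left): buffer="pvgmglu" (len 7), cursors c1@2 c2@4, authorship ..1.2..
After op 7 (delete): buffer="pgglu" (len 5), cursors c1@1 c2@2, authorship .12..
After op 8 (move_right): buffer="pgglu" (len 5), cursors c1@2 c2@3, authorship .12..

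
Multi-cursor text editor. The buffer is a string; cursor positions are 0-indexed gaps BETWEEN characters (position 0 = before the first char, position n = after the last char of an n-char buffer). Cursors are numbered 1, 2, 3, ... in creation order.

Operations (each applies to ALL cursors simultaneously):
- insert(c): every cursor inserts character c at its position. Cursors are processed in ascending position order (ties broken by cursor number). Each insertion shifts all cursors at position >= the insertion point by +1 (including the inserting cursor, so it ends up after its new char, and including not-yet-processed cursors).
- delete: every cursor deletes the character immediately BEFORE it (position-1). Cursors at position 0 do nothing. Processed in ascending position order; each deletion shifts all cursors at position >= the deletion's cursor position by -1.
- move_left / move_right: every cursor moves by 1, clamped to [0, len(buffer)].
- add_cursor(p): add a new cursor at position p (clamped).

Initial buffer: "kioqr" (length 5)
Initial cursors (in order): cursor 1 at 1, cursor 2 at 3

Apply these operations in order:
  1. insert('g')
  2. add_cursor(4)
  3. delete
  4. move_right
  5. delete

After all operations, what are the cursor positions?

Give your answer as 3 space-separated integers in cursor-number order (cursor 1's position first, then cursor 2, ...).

After op 1 (insert('g')): buffer="kgiogqr" (len 7), cursors c1@2 c2@5, authorship .1..2..
After op 2 (add_cursor(4)): buffer="kgiogqr" (len 7), cursors c1@2 c3@4 c2@5, authorship .1..2..
After op 3 (delete): buffer="kiqr" (len 4), cursors c1@1 c2@2 c3@2, authorship ....
After op 4 (move_right): buffer="kiqr" (len 4), cursors c1@2 c2@3 c3@3, authorship ....
After op 5 (delete): buffer="r" (len 1), cursors c1@0 c2@0 c3@0, authorship .

Answer: 0 0 0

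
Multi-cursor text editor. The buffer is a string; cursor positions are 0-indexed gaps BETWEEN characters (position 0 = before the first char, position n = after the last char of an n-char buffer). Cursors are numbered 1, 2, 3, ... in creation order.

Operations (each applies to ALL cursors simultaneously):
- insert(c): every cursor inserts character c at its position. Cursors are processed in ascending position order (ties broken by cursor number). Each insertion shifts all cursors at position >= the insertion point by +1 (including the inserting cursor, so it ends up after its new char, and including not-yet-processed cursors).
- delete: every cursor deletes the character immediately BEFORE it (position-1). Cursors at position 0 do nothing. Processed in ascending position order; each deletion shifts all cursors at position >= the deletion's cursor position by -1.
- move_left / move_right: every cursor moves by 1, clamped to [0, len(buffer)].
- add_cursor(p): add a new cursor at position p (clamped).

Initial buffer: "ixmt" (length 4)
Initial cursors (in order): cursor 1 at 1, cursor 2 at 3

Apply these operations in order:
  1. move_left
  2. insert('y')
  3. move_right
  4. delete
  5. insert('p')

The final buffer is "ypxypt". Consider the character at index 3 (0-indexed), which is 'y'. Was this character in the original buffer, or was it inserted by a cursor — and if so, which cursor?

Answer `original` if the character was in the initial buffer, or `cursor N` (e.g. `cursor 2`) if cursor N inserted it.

After op 1 (move_left): buffer="ixmt" (len 4), cursors c1@0 c2@2, authorship ....
After op 2 (insert('y')): buffer="yixymt" (len 6), cursors c1@1 c2@4, authorship 1..2..
After op 3 (move_right): buffer="yixymt" (len 6), cursors c1@2 c2@5, authorship 1..2..
After op 4 (delete): buffer="yxyt" (len 4), cursors c1@1 c2@3, authorship 1.2.
After op 5 (insert('p')): buffer="ypxypt" (len 6), cursors c1@2 c2@5, authorship 11.22.
Authorship (.=original, N=cursor N): 1 1 . 2 2 .
Index 3: author = 2

Answer: cursor 2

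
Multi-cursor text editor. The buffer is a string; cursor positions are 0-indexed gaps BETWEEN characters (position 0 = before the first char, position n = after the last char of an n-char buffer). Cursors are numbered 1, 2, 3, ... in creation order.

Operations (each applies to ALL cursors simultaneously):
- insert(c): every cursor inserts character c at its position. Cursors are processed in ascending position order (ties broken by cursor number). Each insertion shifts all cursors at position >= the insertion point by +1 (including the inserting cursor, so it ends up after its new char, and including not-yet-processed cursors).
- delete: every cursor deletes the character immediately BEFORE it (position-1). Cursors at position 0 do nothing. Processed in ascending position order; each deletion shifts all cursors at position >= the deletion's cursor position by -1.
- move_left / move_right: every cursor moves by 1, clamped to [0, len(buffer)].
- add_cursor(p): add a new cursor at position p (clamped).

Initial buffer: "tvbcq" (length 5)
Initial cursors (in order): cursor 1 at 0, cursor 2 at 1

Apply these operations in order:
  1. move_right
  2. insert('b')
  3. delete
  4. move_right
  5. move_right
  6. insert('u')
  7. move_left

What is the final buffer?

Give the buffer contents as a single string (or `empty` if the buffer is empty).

Answer: tvbucuq

Derivation:
After op 1 (move_right): buffer="tvbcq" (len 5), cursors c1@1 c2@2, authorship .....
After op 2 (insert('b')): buffer="tbvbbcq" (len 7), cursors c1@2 c2@4, authorship .1.2...
After op 3 (delete): buffer="tvbcq" (len 5), cursors c1@1 c2@2, authorship .....
After op 4 (move_right): buffer="tvbcq" (len 5), cursors c1@2 c2@3, authorship .....
After op 5 (move_right): buffer="tvbcq" (len 5), cursors c1@3 c2@4, authorship .....
After op 6 (insert('u')): buffer="tvbucuq" (len 7), cursors c1@4 c2@6, authorship ...1.2.
After op 7 (move_left): buffer="tvbucuq" (len 7), cursors c1@3 c2@5, authorship ...1.2.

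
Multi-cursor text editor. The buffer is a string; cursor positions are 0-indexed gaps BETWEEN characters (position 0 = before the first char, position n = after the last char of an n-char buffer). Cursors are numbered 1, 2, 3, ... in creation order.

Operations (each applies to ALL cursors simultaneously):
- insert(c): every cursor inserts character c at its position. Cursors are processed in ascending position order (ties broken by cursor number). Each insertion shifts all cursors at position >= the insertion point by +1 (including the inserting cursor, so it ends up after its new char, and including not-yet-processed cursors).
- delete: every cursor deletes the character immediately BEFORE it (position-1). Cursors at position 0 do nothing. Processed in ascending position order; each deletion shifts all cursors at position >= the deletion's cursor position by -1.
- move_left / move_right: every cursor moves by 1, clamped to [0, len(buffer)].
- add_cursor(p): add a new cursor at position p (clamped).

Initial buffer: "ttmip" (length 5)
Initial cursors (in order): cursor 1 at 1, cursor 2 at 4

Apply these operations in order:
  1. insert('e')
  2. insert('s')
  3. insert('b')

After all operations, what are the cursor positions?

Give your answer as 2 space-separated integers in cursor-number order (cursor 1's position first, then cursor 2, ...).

After op 1 (insert('e')): buffer="tetmiep" (len 7), cursors c1@2 c2@6, authorship .1...2.
After op 2 (insert('s')): buffer="testmiesp" (len 9), cursors c1@3 c2@8, authorship .11...22.
After op 3 (insert('b')): buffer="tesbtmiesbp" (len 11), cursors c1@4 c2@10, authorship .111...222.

Answer: 4 10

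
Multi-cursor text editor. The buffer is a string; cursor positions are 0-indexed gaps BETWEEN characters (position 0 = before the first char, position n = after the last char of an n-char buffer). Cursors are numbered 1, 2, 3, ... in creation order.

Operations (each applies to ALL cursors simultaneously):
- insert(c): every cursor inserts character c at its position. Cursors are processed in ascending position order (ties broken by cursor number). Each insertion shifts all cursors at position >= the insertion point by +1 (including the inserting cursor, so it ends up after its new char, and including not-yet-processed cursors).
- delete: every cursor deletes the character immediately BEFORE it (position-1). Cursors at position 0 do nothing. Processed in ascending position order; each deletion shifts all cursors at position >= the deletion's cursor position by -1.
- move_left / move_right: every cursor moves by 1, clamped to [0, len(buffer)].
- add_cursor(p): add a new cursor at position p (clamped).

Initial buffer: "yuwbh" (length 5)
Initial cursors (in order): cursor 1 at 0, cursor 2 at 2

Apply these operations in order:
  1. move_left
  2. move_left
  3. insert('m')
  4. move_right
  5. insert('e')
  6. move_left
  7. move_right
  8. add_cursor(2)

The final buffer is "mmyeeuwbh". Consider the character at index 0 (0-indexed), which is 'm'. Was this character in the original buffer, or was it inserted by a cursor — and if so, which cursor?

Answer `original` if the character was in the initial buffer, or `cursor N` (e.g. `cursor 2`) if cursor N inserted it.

After op 1 (move_left): buffer="yuwbh" (len 5), cursors c1@0 c2@1, authorship .....
After op 2 (move_left): buffer="yuwbh" (len 5), cursors c1@0 c2@0, authorship .....
After op 3 (insert('m')): buffer="mmyuwbh" (len 7), cursors c1@2 c2@2, authorship 12.....
After op 4 (move_right): buffer="mmyuwbh" (len 7), cursors c1@3 c2@3, authorship 12.....
After op 5 (insert('e')): buffer="mmyeeuwbh" (len 9), cursors c1@5 c2@5, authorship 12.12....
After op 6 (move_left): buffer="mmyeeuwbh" (len 9), cursors c1@4 c2@4, authorship 12.12....
After op 7 (move_right): buffer="mmyeeuwbh" (len 9), cursors c1@5 c2@5, authorship 12.12....
After op 8 (add_cursor(2)): buffer="mmyeeuwbh" (len 9), cursors c3@2 c1@5 c2@5, authorship 12.12....
Authorship (.=original, N=cursor N): 1 2 . 1 2 . . . .
Index 0: author = 1

Answer: cursor 1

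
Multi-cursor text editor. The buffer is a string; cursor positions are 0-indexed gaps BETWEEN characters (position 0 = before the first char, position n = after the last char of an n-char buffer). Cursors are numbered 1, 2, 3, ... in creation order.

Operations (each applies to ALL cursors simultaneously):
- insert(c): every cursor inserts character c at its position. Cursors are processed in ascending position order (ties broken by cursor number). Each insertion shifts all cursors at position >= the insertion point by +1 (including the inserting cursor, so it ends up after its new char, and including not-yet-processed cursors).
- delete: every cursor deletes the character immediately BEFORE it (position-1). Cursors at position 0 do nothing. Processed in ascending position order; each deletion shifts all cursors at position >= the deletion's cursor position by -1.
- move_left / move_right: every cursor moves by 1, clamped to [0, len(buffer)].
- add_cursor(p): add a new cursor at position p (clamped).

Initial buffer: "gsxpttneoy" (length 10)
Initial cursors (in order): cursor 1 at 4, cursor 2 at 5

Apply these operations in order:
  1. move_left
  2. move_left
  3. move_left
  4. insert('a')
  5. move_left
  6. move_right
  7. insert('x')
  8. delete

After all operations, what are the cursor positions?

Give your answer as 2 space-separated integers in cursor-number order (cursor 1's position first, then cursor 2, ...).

After op 1 (move_left): buffer="gsxpttneoy" (len 10), cursors c1@3 c2@4, authorship ..........
After op 2 (move_left): buffer="gsxpttneoy" (len 10), cursors c1@2 c2@3, authorship ..........
After op 3 (move_left): buffer="gsxpttneoy" (len 10), cursors c1@1 c2@2, authorship ..........
After op 4 (insert('a')): buffer="gasaxpttneoy" (len 12), cursors c1@2 c2@4, authorship .1.2........
After op 5 (move_left): buffer="gasaxpttneoy" (len 12), cursors c1@1 c2@3, authorship .1.2........
After op 6 (move_right): buffer="gasaxpttneoy" (len 12), cursors c1@2 c2@4, authorship .1.2........
After op 7 (insert('x')): buffer="gaxsaxxpttneoy" (len 14), cursors c1@3 c2@6, authorship .11.22........
After op 8 (delete): buffer="gasaxpttneoy" (len 12), cursors c1@2 c2@4, authorship .1.2........

Answer: 2 4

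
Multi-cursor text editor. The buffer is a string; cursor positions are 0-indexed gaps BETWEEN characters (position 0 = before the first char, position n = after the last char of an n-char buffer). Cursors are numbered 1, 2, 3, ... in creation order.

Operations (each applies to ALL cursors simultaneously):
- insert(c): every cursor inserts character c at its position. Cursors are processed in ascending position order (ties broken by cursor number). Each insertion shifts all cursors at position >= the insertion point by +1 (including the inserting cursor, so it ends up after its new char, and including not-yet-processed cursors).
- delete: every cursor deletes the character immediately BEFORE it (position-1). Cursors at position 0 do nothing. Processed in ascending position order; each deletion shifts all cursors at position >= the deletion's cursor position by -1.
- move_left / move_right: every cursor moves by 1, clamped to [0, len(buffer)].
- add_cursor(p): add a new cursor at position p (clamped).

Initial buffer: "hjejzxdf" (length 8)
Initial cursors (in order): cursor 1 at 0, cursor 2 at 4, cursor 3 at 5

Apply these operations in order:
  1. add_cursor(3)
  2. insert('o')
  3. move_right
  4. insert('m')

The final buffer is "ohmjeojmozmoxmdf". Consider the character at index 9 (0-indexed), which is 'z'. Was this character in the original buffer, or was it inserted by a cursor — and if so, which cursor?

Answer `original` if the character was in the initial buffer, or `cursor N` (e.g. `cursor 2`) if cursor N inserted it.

After op 1 (add_cursor(3)): buffer="hjejzxdf" (len 8), cursors c1@0 c4@3 c2@4 c3@5, authorship ........
After op 2 (insert('o')): buffer="ohjeojozoxdf" (len 12), cursors c1@1 c4@5 c2@7 c3@9, authorship 1...4.2.3...
After op 3 (move_right): buffer="ohjeojozoxdf" (len 12), cursors c1@2 c4@6 c2@8 c3@10, authorship 1...4.2.3...
After op 4 (insert('m')): buffer="ohmjeojmozmoxmdf" (len 16), cursors c1@3 c4@8 c2@11 c3@14, authorship 1.1..4.42.23.3..
Authorship (.=original, N=cursor N): 1 . 1 . . 4 . 4 2 . 2 3 . 3 . .
Index 9: author = original

Answer: original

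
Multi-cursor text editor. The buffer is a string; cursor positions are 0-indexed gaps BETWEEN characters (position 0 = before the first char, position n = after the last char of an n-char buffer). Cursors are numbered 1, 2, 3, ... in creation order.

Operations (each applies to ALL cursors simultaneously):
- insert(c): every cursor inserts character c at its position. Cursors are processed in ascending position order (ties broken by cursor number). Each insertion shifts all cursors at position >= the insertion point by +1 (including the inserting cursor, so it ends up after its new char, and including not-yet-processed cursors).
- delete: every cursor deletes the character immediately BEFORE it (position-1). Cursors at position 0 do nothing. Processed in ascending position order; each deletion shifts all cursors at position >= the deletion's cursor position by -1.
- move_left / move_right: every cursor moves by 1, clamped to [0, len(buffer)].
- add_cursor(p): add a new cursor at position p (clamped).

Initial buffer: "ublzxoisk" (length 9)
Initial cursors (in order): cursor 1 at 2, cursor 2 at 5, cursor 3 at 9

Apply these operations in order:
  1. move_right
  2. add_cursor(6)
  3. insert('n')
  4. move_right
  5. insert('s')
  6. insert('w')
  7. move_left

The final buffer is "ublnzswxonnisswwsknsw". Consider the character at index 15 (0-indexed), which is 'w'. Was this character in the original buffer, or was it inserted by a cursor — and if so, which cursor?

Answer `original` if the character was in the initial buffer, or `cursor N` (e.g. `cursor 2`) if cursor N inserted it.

Answer: cursor 4

Derivation:
After op 1 (move_right): buffer="ublzxoisk" (len 9), cursors c1@3 c2@6 c3@9, authorship .........
After op 2 (add_cursor(6)): buffer="ublzxoisk" (len 9), cursors c1@3 c2@6 c4@6 c3@9, authorship .........
After op 3 (insert('n')): buffer="ublnzxonniskn" (len 13), cursors c1@4 c2@9 c4@9 c3@13, authorship ...1...24...3
After op 4 (move_right): buffer="ublnzxonniskn" (len 13), cursors c1@5 c2@10 c4@10 c3@13, authorship ...1...24...3
After op 5 (insert('s')): buffer="ublnzsxonnissskns" (len 17), cursors c1@6 c2@13 c4@13 c3@17, authorship ...1.1..24.24..33
After op 6 (insert('w')): buffer="ublnzswxonnisswwsknsw" (len 21), cursors c1@7 c2@16 c4@16 c3@21, authorship ...1.11..24.2424..333
After op 7 (move_left): buffer="ublnzswxonnisswwsknsw" (len 21), cursors c1@6 c2@15 c4@15 c3@20, authorship ...1.11..24.2424..333
Authorship (.=original, N=cursor N): . . . 1 . 1 1 . . 2 4 . 2 4 2 4 . . 3 3 3
Index 15: author = 4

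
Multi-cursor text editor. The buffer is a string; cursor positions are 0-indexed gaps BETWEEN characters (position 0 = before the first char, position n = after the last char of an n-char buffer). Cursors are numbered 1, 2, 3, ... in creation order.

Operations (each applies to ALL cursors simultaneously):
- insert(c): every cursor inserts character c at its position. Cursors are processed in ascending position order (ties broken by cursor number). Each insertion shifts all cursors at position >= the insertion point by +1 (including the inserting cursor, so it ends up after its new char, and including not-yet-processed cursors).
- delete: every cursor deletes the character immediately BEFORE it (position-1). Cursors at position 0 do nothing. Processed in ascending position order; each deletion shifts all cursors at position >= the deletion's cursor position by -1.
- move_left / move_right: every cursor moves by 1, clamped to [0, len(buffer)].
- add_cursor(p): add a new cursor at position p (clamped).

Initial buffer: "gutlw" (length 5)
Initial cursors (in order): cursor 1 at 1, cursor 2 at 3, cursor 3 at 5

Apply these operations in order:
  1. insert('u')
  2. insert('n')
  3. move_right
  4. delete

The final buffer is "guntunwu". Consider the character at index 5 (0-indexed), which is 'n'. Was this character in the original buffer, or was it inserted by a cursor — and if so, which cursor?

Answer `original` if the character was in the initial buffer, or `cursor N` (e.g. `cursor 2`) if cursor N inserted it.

Answer: cursor 2

Derivation:
After op 1 (insert('u')): buffer="guutulwu" (len 8), cursors c1@2 c2@5 c3@8, authorship .1..2..3
After op 2 (insert('n')): buffer="gunutunlwun" (len 11), cursors c1@3 c2@7 c3@11, authorship .11..22..33
After op 3 (move_right): buffer="gunutunlwun" (len 11), cursors c1@4 c2@8 c3@11, authorship .11..22..33
After op 4 (delete): buffer="guntunwu" (len 8), cursors c1@3 c2@6 c3@8, authorship .11.22.3
Authorship (.=original, N=cursor N): . 1 1 . 2 2 . 3
Index 5: author = 2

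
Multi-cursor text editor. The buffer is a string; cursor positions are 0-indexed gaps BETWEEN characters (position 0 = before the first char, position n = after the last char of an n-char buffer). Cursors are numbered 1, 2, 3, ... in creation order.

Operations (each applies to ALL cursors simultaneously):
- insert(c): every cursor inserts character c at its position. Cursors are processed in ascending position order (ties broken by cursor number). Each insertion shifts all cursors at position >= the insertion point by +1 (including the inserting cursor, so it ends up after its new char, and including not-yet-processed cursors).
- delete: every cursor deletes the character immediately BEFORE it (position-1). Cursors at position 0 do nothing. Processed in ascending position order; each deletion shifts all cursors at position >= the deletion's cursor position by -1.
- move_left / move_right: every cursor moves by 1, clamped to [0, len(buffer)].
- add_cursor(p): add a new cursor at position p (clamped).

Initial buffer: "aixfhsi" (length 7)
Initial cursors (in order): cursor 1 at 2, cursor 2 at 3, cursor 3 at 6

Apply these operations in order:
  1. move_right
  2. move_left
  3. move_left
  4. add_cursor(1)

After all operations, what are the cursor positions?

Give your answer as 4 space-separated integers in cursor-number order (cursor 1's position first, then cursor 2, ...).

After op 1 (move_right): buffer="aixfhsi" (len 7), cursors c1@3 c2@4 c3@7, authorship .......
After op 2 (move_left): buffer="aixfhsi" (len 7), cursors c1@2 c2@3 c3@6, authorship .......
After op 3 (move_left): buffer="aixfhsi" (len 7), cursors c1@1 c2@2 c3@5, authorship .......
After op 4 (add_cursor(1)): buffer="aixfhsi" (len 7), cursors c1@1 c4@1 c2@2 c3@5, authorship .......

Answer: 1 2 5 1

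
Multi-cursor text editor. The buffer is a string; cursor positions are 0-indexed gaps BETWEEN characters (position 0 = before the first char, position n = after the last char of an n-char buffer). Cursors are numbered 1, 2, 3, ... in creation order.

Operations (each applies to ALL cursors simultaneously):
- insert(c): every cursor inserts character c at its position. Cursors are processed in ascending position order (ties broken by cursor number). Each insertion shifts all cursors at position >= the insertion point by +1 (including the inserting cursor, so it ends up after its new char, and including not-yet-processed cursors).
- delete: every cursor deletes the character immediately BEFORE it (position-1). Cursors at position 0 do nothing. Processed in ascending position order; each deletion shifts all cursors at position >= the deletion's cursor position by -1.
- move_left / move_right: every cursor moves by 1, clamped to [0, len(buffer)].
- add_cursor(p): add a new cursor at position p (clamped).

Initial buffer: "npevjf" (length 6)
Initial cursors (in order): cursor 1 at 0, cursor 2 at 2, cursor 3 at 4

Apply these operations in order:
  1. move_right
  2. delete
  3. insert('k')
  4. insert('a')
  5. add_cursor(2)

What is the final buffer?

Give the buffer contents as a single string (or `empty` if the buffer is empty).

After op 1 (move_right): buffer="npevjf" (len 6), cursors c1@1 c2@3 c3@5, authorship ......
After op 2 (delete): buffer="pvf" (len 3), cursors c1@0 c2@1 c3@2, authorship ...
After op 3 (insert('k')): buffer="kpkvkf" (len 6), cursors c1@1 c2@3 c3@5, authorship 1.2.3.
After op 4 (insert('a')): buffer="kapkavkaf" (len 9), cursors c1@2 c2@5 c3@8, authorship 11.22.33.
After op 5 (add_cursor(2)): buffer="kapkavkaf" (len 9), cursors c1@2 c4@2 c2@5 c3@8, authorship 11.22.33.

Answer: kapkavkaf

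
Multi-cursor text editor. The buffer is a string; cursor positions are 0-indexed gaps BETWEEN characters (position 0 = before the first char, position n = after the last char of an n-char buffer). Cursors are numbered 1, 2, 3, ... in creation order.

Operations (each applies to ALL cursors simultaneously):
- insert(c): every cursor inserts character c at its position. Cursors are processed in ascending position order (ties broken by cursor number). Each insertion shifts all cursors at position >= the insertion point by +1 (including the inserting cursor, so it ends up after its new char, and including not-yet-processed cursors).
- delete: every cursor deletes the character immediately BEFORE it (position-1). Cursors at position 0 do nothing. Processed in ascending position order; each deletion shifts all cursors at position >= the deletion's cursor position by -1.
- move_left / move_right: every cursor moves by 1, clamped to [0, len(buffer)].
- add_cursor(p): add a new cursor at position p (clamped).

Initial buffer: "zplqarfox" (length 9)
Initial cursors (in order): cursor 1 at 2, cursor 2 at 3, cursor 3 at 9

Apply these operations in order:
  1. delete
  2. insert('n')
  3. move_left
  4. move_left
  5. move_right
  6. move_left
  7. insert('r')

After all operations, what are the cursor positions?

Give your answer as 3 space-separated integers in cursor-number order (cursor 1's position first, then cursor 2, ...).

After op 1 (delete): buffer="zqarfo" (len 6), cursors c1@1 c2@1 c3@6, authorship ......
After op 2 (insert('n')): buffer="znnqarfon" (len 9), cursors c1@3 c2@3 c3@9, authorship .12.....3
After op 3 (move_left): buffer="znnqarfon" (len 9), cursors c1@2 c2@2 c3@8, authorship .12.....3
After op 4 (move_left): buffer="znnqarfon" (len 9), cursors c1@1 c2@1 c3@7, authorship .12.....3
After op 5 (move_right): buffer="znnqarfon" (len 9), cursors c1@2 c2@2 c3@8, authorship .12.....3
After op 6 (move_left): buffer="znnqarfon" (len 9), cursors c1@1 c2@1 c3@7, authorship .12.....3
After op 7 (insert('r')): buffer="zrrnnqarfron" (len 12), cursors c1@3 c2@3 c3@10, authorship .1212....3.3

Answer: 3 3 10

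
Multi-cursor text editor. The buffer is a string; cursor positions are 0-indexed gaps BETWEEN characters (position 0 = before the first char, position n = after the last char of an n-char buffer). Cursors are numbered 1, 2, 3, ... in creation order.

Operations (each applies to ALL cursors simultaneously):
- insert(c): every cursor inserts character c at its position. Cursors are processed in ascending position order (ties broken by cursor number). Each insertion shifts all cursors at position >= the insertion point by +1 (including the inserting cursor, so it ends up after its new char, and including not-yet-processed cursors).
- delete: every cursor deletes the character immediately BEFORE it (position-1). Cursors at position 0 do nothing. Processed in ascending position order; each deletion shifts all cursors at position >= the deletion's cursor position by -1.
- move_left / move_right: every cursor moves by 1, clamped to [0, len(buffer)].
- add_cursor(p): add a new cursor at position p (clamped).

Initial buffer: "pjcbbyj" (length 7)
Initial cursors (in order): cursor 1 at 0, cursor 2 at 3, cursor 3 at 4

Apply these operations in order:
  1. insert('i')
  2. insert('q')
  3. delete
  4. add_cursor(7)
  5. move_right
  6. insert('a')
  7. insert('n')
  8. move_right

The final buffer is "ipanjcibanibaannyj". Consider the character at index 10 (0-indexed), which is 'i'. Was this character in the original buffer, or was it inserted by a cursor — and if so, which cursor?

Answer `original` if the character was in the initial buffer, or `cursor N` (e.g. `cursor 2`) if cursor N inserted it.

After op 1 (insert('i')): buffer="ipjcibibyj" (len 10), cursors c1@1 c2@5 c3@7, authorship 1...2.3...
After op 2 (insert('q')): buffer="iqpjciqbiqbyj" (len 13), cursors c1@2 c2@7 c3@10, authorship 11...22.33...
After op 3 (delete): buffer="ipjcibibyj" (len 10), cursors c1@1 c2@5 c3@7, authorship 1...2.3...
After op 4 (add_cursor(7)): buffer="ipjcibibyj" (len 10), cursors c1@1 c2@5 c3@7 c4@7, authorship 1...2.3...
After op 5 (move_right): buffer="ipjcibibyj" (len 10), cursors c1@2 c2@6 c3@8 c4@8, authorship 1...2.3...
After op 6 (insert('a')): buffer="ipajcibaibaayj" (len 14), cursors c1@3 c2@8 c3@12 c4@12, authorship 1.1..2.23.34..
After op 7 (insert('n')): buffer="ipanjcibanibaannyj" (len 18), cursors c1@4 c2@10 c3@16 c4@16, authorship 1.11..2.223.3434..
After op 8 (move_right): buffer="ipanjcibanibaannyj" (len 18), cursors c1@5 c2@11 c3@17 c4@17, authorship 1.11..2.223.3434..
Authorship (.=original, N=cursor N): 1 . 1 1 . . 2 . 2 2 3 . 3 4 3 4 . .
Index 10: author = 3

Answer: cursor 3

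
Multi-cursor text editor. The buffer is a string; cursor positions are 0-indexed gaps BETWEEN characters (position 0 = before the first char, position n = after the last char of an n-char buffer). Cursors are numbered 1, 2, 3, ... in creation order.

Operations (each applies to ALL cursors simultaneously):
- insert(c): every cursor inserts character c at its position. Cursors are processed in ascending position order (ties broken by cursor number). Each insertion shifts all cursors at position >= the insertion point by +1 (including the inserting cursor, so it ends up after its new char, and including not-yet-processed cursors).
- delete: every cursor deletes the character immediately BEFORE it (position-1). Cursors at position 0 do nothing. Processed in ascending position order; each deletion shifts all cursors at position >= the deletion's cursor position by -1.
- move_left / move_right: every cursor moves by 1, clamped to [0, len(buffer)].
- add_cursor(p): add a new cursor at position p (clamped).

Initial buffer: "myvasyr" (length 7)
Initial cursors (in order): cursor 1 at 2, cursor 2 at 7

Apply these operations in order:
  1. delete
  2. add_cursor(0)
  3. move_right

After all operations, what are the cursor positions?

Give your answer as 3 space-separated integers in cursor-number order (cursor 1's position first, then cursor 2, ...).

Answer: 2 5 1

Derivation:
After op 1 (delete): buffer="mvasy" (len 5), cursors c1@1 c2@5, authorship .....
After op 2 (add_cursor(0)): buffer="mvasy" (len 5), cursors c3@0 c1@1 c2@5, authorship .....
After op 3 (move_right): buffer="mvasy" (len 5), cursors c3@1 c1@2 c2@5, authorship .....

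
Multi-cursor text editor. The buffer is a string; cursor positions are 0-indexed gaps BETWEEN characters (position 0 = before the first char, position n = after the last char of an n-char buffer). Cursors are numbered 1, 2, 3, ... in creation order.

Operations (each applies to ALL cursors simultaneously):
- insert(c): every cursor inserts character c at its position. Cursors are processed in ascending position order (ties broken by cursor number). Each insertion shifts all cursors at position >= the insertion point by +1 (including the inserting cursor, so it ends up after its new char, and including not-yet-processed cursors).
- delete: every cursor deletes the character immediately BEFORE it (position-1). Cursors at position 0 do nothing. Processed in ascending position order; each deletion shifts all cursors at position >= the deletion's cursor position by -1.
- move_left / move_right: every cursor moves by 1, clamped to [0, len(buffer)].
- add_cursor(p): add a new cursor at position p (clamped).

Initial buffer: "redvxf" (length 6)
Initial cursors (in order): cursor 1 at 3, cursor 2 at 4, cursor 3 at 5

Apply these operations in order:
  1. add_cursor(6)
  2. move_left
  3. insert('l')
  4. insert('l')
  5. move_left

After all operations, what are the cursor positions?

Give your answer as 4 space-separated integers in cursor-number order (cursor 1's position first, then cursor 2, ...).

Answer: 3 6 9 12

Derivation:
After op 1 (add_cursor(6)): buffer="redvxf" (len 6), cursors c1@3 c2@4 c3@5 c4@6, authorship ......
After op 2 (move_left): buffer="redvxf" (len 6), cursors c1@2 c2@3 c3@4 c4@5, authorship ......
After op 3 (insert('l')): buffer="reldlvlxlf" (len 10), cursors c1@3 c2@5 c3@7 c4@9, authorship ..1.2.3.4.
After op 4 (insert('l')): buffer="relldllvllxllf" (len 14), cursors c1@4 c2@7 c3@10 c4@13, authorship ..11.22.33.44.
After op 5 (move_left): buffer="relldllvllxllf" (len 14), cursors c1@3 c2@6 c3@9 c4@12, authorship ..11.22.33.44.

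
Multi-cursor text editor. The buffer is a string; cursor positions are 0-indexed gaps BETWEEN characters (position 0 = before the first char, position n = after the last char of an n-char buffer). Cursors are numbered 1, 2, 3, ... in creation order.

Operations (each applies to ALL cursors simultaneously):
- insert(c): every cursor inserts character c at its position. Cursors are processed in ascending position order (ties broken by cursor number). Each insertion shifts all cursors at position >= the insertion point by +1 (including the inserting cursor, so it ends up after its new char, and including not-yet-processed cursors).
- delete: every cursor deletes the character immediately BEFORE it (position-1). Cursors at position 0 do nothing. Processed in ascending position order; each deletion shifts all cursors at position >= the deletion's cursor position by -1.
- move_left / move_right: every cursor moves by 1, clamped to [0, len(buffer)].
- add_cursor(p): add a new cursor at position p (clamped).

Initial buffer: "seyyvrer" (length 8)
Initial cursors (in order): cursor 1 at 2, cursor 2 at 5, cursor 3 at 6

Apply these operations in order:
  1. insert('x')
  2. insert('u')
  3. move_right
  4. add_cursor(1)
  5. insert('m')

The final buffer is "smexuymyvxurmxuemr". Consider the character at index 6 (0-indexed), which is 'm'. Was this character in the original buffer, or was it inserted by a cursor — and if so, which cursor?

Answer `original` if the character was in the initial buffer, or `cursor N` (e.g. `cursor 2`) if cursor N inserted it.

Answer: cursor 1

Derivation:
After op 1 (insert('x')): buffer="sexyyvxrxer" (len 11), cursors c1@3 c2@7 c3@9, authorship ..1...2.3..
After op 2 (insert('u')): buffer="sexuyyvxurxuer" (len 14), cursors c1@4 c2@9 c3@12, authorship ..11...22.33..
After op 3 (move_right): buffer="sexuyyvxurxuer" (len 14), cursors c1@5 c2@10 c3@13, authorship ..11...22.33..
After op 4 (add_cursor(1)): buffer="sexuyyvxurxuer" (len 14), cursors c4@1 c1@5 c2@10 c3@13, authorship ..11...22.33..
After op 5 (insert('m')): buffer="smexuymyvxurmxuemr" (len 18), cursors c4@2 c1@7 c2@13 c3@17, authorship .4.11.1..22.233.3.
Authorship (.=original, N=cursor N): . 4 . 1 1 . 1 . . 2 2 . 2 3 3 . 3 .
Index 6: author = 1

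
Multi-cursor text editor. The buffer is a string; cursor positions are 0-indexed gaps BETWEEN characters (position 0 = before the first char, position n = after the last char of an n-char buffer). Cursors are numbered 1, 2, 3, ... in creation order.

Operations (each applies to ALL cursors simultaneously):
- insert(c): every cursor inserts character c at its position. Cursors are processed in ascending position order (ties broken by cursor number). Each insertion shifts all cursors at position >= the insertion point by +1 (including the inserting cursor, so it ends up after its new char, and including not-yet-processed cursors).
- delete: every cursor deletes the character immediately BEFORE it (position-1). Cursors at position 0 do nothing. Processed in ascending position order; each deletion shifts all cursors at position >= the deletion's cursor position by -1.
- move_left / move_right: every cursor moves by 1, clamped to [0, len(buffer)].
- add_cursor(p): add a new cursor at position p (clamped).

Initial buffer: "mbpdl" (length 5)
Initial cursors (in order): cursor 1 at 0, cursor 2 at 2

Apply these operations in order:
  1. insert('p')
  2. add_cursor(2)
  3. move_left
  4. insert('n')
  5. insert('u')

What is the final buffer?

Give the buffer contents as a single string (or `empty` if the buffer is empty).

Answer: nupnumbnuppdl

Derivation:
After op 1 (insert('p')): buffer="pmbppdl" (len 7), cursors c1@1 c2@4, authorship 1..2...
After op 2 (add_cursor(2)): buffer="pmbppdl" (len 7), cursors c1@1 c3@2 c2@4, authorship 1..2...
After op 3 (move_left): buffer="pmbppdl" (len 7), cursors c1@0 c3@1 c2@3, authorship 1..2...
After op 4 (insert('n')): buffer="npnmbnppdl" (len 10), cursors c1@1 c3@3 c2@6, authorship 113..22...
After op 5 (insert('u')): buffer="nupnumbnuppdl" (len 13), cursors c1@2 c3@5 c2@9, authorship 11133..222...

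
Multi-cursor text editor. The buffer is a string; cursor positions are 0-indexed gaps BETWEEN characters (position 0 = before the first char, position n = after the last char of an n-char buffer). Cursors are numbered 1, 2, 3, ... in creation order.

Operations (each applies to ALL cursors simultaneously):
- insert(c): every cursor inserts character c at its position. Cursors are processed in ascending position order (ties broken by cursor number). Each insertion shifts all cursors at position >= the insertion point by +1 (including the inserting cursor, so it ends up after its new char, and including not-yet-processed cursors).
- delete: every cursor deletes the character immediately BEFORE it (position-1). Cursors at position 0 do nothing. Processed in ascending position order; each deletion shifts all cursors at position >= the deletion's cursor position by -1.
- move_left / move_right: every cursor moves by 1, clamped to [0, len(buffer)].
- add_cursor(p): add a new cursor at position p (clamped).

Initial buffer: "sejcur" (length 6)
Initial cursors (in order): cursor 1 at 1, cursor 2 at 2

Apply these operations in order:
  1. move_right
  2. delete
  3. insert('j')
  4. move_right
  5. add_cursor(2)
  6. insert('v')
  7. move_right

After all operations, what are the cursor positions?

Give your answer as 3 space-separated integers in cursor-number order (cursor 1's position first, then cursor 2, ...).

Answer: 8 8 4

Derivation:
After op 1 (move_right): buffer="sejcur" (len 6), cursors c1@2 c2@3, authorship ......
After op 2 (delete): buffer="scur" (len 4), cursors c1@1 c2@1, authorship ....
After op 3 (insert('j')): buffer="sjjcur" (len 6), cursors c1@3 c2@3, authorship .12...
After op 4 (move_right): buffer="sjjcur" (len 6), cursors c1@4 c2@4, authorship .12...
After op 5 (add_cursor(2)): buffer="sjjcur" (len 6), cursors c3@2 c1@4 c2@4, authorship .12...
After op 6 (insert('v')): buffer="sjvjcvvur" (len 9), cursors c3@3 c1@7 c2@7, authorship .132.12..
After op 7 (move_right): buffer="sjvjcvvur" (len 9), cursors c3@4 c1@8 c2@8, authorship .132.12..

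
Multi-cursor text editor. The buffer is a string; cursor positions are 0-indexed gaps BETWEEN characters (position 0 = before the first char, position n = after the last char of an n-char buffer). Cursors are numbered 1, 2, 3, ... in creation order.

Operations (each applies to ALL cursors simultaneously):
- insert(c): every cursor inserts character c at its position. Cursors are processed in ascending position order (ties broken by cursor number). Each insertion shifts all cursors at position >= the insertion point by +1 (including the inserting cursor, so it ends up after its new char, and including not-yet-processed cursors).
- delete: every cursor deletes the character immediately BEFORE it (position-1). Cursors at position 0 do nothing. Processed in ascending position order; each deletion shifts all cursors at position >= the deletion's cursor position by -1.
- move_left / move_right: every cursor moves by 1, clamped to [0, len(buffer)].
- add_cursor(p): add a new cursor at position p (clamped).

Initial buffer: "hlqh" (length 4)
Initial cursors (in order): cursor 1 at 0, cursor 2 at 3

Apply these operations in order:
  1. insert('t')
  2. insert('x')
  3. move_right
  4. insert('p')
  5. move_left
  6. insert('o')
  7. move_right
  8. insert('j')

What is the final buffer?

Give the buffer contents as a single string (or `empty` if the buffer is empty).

Answer: txhopjlqtxhopj

Derivation:
After op 1 (insert('t')): buffer="thlqth" (len 6), cursors c1@1 c2@5, authorship 1...2.
After op 2 (insert('x')): buffer="txhlqtxh" (len 8), cursors c1@2 c2@7, authorship 11...22.
After op 3 (move_right): buffer="txhlqtxh" (len 8), cursors c1@3 c2@8, authorship 11...22.
After op 4 (insert('p')): buffer="txhplqtxhp" (len 10), cursors c1@4 c2@10, authorship 11.1..22.2
After op 5 (move_left): buffer="txhplqtxhp" (len 10), cursors c1@3 c2@9, authorship 11.1..22.2
After op 6 (insert('o')): buffer="txhoplqtxhop" (len 12), cursors c1@4 c2@11, authorship 11.11..22.22
After op 7 (move_right): buffer="txhoplqtxhop" (len 12), cursors c1@5 c2@12, authorship 11.11..22.22
After op 8 (insert('j')): buffer="txhopjlqtxhopj" (len 14), cursors c1@6 c2@14, authorship 11.111..22.222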